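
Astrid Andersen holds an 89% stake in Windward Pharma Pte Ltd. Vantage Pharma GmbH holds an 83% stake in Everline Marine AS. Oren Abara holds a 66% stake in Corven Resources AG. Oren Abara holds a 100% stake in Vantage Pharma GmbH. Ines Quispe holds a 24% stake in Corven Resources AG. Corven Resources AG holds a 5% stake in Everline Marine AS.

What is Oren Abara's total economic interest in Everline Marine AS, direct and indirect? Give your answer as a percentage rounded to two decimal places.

86.30%

Oren reaches Everline along 2 paths.
Via Vantage: 100% × 83% = 83%.
Via Corven: 66% × 5% = 3.3%.
Total: 83% + 3.3% = 86.3%.
Rounded: 86.30%.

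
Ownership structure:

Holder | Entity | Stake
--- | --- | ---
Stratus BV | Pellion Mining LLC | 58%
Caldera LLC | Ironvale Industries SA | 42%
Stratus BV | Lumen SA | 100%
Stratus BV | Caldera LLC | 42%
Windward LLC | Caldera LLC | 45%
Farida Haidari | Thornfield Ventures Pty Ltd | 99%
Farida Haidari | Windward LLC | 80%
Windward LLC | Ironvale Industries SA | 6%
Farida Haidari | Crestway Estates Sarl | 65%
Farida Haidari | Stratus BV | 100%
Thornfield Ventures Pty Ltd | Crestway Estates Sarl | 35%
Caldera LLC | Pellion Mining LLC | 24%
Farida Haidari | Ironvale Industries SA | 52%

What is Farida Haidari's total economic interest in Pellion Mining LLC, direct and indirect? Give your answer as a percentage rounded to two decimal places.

76.72%

Farida reaches Pellion along 3 paths.
Via Stratus → Caldera: 100% × 42% × 24% = 10.08%.
Via Windward → Caldera: 80% × 45% × 24% = 8.64%.
Via Stratus: 100% × 58% = 58%.
Total: 10.08% + 8.64% + 58% = 76.72%.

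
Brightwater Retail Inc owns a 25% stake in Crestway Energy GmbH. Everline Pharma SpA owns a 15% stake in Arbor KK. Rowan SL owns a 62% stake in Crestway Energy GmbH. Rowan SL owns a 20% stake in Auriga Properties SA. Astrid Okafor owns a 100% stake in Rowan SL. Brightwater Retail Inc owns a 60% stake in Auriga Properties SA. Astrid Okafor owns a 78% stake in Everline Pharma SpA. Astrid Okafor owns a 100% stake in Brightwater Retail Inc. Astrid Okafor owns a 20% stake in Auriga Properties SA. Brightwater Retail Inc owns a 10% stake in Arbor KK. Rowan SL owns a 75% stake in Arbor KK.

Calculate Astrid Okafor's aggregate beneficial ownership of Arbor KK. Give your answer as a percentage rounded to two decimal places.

Astrid reaches Arbor along 3 paths.
Via Brightwater: 100% × 10% = 10%.
Via Rowan: 100% × 75% = 75%.
Via Everline: 78% × 15% = 11.7%.
Total: 10% + 75% + 11.7% = 96.7%.
Rounded: 96.70%.

96.70%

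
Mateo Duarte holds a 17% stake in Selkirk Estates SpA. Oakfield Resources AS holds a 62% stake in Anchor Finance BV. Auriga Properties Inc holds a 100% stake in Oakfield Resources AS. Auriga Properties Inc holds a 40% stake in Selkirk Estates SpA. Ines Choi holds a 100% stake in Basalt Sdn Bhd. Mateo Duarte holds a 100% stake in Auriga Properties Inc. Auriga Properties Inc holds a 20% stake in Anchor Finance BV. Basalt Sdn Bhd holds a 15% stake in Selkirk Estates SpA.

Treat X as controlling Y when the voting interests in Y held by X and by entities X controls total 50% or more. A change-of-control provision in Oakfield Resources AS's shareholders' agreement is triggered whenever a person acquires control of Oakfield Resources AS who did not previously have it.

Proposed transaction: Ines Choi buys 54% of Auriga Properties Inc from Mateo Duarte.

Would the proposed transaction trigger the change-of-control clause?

Yes

The purchase adds only to Ines's holdings (Mateo's stake shrinks), so Ines is the only person who could newly come to control Oakfield.
Ines holds 100% of Basalt, so Ines controls Basalt.
Neither Ines nor any entity Ines controls holds any voting interest in Oakfield.
So before the transaction, Ines does not control Oakfield.
After the purchase, Ines holds 54% of Auriga directly, and Mateo's stake falls to 46%.
Ines holds 54% of Auriga, so Ines controls Auriga.
Auriga holds 100% of Oakfield, so Ines controls Oakfield.
Ines did not control Oakfield before and does after, so the clause is triggered.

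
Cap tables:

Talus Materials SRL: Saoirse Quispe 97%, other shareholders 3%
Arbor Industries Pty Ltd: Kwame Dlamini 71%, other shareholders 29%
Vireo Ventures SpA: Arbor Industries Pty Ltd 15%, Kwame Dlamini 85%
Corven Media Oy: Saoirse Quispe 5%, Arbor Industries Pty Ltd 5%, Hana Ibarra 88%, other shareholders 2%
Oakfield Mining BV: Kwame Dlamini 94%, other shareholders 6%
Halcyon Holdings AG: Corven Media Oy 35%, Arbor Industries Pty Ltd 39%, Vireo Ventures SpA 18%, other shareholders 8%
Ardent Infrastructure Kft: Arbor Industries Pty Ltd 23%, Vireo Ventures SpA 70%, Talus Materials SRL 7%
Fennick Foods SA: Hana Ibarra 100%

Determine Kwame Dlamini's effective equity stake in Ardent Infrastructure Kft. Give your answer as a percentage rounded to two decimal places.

83.29%

Kwame reaches Ardent along 3 paths.
Via Arbor: 71% × 23% = 16.33%.
Via Arbor → Vireo: 71% × 15% × 70% = 7.455%.
Via Vireo: 85% × 70% = 59.5%.
Total: 16.33% + 7.455% + 59.5% = 83.285%.
Rounded: 83.29%.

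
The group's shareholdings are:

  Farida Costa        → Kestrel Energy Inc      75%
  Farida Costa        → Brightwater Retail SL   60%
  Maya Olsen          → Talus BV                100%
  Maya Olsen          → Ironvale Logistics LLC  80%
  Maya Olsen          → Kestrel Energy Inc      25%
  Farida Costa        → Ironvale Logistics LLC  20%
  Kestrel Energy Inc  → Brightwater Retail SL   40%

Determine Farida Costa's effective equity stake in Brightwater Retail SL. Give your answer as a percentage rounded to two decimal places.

90.00%

Farida reaches Brightwater along 2 paths.
Via Kestrel: 75% × 40% = 30%.
Direct stake: 60% = 60%.
Total: 30% + 60% = 90%.
Rounded: 90.00%.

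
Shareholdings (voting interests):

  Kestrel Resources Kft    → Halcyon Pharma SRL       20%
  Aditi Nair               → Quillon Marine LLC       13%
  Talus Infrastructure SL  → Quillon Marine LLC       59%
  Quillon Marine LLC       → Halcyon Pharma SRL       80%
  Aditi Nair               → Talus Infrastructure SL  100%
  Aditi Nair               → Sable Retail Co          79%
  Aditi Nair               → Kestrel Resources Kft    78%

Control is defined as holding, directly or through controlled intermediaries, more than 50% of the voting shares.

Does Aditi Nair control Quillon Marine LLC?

Aditi holds 100% of Talus, so Aditi controls Talus.
Talus and Aditi together hold 59% + 13% = 72% of Quillon, so Aditi controls Quillon.

Yes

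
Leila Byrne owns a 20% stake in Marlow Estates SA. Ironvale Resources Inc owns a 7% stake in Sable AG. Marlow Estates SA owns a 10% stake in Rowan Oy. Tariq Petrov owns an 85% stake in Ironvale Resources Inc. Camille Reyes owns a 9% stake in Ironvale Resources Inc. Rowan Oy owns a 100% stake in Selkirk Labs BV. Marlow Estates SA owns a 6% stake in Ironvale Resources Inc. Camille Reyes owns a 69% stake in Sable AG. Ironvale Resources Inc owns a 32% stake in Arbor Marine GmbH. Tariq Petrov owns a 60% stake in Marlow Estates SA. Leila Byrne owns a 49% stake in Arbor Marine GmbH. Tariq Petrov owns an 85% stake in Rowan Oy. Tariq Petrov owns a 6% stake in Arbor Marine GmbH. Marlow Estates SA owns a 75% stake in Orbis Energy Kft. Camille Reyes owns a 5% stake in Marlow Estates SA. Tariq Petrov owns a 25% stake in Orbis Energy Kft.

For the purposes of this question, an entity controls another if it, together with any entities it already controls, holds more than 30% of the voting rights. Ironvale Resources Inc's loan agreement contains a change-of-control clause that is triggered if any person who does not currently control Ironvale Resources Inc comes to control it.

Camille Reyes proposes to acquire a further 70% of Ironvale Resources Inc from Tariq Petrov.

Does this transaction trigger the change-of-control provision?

The purchase adds only to Camille's holdings (Tariq's stake shrinks), so Camille is the only person who could newly come to control Ironvale.
Camille holds 69% of Sable, so Camille controls Sable.
In Ironvale, Camille's side holds only 9%, not > 30%.
So before the transaction, Camille does not control Ironvale.
After the purchase, Camille's direct stake in Ironvale rises to 9% + 70% = 79%, and Tariq's stake falls to 15%.
Camille holds 79% of Ironvale, so Camille controls Ironvale.
Camille did not control Ironvale before and does after, so the clause is triggered.

Yes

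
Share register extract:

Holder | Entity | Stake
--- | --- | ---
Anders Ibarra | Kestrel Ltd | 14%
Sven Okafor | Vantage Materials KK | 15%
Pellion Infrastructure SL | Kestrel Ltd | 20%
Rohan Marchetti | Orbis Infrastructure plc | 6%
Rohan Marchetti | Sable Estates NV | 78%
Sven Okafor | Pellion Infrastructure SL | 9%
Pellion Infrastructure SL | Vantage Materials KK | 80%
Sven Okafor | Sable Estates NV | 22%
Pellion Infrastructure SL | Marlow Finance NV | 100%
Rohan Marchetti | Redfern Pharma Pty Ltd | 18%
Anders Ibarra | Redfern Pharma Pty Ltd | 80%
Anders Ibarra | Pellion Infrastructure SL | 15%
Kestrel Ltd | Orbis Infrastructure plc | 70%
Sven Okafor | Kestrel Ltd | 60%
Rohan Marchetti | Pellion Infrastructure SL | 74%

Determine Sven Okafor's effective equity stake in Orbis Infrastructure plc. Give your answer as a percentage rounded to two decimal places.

43.26%

Sven reaches Orbis along 2 paths.
Via Pellion → Kestrel: 9% × 20% × 70% = 1.26%.
Via Kestrel: 60% × 70% = 42%.
Total: 1.26% + 42% = 43.26%.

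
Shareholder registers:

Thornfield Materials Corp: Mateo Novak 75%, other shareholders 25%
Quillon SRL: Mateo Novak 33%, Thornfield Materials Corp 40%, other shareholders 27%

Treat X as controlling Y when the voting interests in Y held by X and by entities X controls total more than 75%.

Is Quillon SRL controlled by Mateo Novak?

No

Mateo's largest direct stake is 75% in Thornfield, which does not meet the threshold, so Mateo controls no company.
In Quillon, Mateo's side holds only 33%, not > 75%.
So Mateo does not control Quillon.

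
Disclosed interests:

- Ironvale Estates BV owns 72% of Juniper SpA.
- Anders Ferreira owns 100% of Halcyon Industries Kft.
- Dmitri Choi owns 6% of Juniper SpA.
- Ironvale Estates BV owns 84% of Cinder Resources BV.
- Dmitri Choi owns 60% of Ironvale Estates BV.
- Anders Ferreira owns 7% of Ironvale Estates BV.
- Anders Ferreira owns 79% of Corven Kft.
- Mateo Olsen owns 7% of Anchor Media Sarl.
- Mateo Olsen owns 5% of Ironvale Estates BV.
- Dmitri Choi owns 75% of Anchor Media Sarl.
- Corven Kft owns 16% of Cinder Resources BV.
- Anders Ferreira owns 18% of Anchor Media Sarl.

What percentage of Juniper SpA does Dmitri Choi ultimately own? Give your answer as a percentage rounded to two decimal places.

Dmitri reaches Juniper along 2 paths.
Via Ironvale: 60% × 72% = 43.2%.
Direct stake: 6% = 6%.
Total: 43.2% + 6% = 49.2%.
Rounded: 49.20%.

49.20%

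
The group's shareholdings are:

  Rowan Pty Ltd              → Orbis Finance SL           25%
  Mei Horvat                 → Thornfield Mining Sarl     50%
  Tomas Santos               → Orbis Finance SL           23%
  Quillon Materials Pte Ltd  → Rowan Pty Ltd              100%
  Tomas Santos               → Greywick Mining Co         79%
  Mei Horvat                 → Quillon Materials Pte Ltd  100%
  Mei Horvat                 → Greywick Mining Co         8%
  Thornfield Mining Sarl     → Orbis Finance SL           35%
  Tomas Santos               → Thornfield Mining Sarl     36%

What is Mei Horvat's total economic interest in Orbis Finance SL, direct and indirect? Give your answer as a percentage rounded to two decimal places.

42.50%

Mei reaches Orbis along 2 paths.
Via Thornfield: 50% × 35% = 17.5%.
Via Quillon → Rowan: 100% × 100% × 25% = 25%.
Total: 17.5% + 25% = 42.5%.
Rounded: 42.50%.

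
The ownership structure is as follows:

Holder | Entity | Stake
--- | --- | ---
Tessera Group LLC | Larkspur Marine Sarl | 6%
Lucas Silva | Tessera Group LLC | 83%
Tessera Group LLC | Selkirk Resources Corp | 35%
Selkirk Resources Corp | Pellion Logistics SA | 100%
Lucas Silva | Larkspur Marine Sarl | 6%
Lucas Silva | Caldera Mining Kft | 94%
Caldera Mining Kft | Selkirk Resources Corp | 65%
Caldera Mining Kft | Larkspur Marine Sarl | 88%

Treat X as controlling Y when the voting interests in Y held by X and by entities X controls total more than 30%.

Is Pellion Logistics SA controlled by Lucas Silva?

Lucas holds 83% of Tessera, so Lucas controls Tessera.
Lucas holds 94% of Caldera, so Lucas controls Caldera.
Caldera and Tessera together hold 65% + 35% = 100% of Selkirk, so Lucas controls Selkirk.
Selkirk holds 100% of Pellion, so Lucas controls Pellion.

Yes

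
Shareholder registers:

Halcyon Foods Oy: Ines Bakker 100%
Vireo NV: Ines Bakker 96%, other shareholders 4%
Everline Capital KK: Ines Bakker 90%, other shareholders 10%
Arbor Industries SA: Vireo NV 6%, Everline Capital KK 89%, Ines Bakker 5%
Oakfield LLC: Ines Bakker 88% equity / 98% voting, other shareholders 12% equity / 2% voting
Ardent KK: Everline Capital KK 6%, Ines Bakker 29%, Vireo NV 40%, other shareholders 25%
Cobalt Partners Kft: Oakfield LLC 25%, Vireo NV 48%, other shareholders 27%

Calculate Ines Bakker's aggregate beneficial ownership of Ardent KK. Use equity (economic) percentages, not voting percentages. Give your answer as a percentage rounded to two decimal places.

72.80%

Ines reaches Ardent along 3 paths.
Via Everline: 90% × 6% = 5.4%.
Direct stake: 29% = 29%.
Via Vireo: 96% × 40% = 38.4%.
Total: 5.4% + 29% + 38.4% = 72.8%.
Rounded: 72.80%.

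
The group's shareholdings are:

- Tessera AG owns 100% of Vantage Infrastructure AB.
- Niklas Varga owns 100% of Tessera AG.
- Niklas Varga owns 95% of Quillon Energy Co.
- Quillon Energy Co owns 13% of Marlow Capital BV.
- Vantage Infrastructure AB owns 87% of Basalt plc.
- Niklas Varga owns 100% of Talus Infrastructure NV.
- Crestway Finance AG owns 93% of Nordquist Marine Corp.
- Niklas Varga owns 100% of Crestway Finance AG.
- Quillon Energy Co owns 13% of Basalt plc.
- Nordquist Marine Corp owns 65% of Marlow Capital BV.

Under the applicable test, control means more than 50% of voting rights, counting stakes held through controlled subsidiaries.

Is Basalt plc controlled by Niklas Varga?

Yes

Niklas holds 100% of Tessera, so Niklas controls Tessera.
Tessera holds 100% of Vantage, so Niklas controls Vantage.
Niklas holds 95% of Quillon, so Niklas controls Quillon.
Quillon and Vantage together hold 13% + 87% = 100% of Basalt, so Niklas controls Basalt.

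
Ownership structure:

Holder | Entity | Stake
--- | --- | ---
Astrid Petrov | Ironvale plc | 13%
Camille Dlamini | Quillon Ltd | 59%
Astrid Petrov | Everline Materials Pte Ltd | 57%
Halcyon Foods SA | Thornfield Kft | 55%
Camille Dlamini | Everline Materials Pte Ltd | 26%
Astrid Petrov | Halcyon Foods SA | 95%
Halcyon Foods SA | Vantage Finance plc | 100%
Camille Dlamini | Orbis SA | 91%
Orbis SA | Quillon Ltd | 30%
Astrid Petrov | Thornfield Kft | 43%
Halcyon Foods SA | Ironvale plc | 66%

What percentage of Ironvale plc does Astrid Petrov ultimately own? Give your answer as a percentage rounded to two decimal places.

Astrid reaches Ironvale along 2 paths.
Direct stake: 13% = 13%.
Via Halcyon: 95% × 66% = 62.7%.
Total: 13% + 62.7% = 75.7%.
Rounded: 75.70%.

75.70%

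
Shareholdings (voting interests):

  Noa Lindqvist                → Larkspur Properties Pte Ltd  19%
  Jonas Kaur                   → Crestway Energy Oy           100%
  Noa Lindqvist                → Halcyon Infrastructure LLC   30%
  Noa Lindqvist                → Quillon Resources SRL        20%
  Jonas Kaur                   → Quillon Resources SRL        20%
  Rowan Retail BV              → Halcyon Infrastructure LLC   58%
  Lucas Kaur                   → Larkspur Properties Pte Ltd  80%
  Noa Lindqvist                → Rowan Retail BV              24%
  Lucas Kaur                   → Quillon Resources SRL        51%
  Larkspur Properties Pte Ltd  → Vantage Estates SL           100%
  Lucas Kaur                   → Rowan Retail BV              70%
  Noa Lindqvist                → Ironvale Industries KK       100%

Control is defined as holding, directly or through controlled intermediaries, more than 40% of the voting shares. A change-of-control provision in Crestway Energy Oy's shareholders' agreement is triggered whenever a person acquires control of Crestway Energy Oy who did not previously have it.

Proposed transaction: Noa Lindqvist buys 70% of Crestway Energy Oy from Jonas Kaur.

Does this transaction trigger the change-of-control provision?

The purchase adds only to Noa's holdings (Jonas's stake shrinks), so Noa is the only person who could newly come to control Crestway.
Noa holds 100% of Ironvale, so Noa controls Ironvale.
Neither Noa nor any entity Noa controls holds any voting interest in Crestway.
So before the transaction, Noa does not control Crestway.
After the purchase, Noa holds 70% of Crestway directly, and Jonas's stake falls to 30%.
Noa holds 70% of Crestway, so Noa controls Crestway.
Noa did not control Crestway before and does after, so the clause is triggered.

Yes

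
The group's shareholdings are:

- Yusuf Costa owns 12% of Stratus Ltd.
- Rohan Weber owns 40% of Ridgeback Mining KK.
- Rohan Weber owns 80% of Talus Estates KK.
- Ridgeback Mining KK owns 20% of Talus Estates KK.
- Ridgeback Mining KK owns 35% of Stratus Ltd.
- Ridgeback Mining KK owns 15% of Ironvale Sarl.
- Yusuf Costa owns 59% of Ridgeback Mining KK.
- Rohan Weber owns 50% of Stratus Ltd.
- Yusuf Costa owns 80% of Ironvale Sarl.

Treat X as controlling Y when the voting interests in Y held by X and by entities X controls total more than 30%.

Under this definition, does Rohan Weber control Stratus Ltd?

Yes

Rohan holds 40% of Ridgeback, so Rohan controls Ridgeback.
Rohan and Ridgeback together hold 50% + 35% = 85% of Stratus, so Rohan controls Stratus.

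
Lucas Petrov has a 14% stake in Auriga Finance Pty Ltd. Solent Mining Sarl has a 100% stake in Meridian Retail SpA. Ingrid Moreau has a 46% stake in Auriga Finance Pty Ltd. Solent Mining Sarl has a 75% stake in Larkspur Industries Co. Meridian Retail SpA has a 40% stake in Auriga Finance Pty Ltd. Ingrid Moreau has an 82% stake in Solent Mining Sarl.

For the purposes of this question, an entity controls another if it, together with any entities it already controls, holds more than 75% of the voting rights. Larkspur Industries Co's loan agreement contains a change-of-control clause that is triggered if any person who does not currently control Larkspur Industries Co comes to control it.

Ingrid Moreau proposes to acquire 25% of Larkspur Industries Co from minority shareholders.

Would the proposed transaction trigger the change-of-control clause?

Yes

The purchase changes only Ingrid's holdings, so Ingrid is the only person who could newly come to control Larkspur.
Ingrid holds 82% of Solent, so Ingrid controls Solent.
Solent holds 100% of Meridian, so Ingrid controls Meridian.
Ingrid and Meridian together hold 46% + 40% = 86% of Auriga, so Ingrid controls Auriga.
In Larkspur, Ingrid's side holds only 75%, not > 75%.
So before the transaction, Ingrid does not control Larkspur.
After the purchase, Ingrid holds 25% of Larkspur directly.
Solent and Ingrid together hold 75% + 25% = 100% of Larkspur, so Ingrid controls Larkspur.
Ingrid did not control Larkspur before and does after, so the clause is triggered.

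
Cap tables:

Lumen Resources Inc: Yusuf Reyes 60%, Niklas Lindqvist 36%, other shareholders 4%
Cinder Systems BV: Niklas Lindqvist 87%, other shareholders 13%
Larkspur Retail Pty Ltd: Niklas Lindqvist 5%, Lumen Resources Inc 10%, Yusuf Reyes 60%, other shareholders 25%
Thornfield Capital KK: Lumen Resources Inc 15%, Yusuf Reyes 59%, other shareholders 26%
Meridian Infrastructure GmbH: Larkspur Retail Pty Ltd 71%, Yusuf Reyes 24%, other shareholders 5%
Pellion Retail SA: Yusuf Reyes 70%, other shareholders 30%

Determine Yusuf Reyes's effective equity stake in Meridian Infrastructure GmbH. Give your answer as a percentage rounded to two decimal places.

Yusuf reaches Meridian along 3 paths.
Via Lumen → Larkspur: 60% × 10% × 71% = 4.26%.
Via Larkspur: 60% × 71% = 42.6%.
Direct stake: 24% = 24%.
Total: 4.26% + 42.6% + 24% = 70.86%.

70.86%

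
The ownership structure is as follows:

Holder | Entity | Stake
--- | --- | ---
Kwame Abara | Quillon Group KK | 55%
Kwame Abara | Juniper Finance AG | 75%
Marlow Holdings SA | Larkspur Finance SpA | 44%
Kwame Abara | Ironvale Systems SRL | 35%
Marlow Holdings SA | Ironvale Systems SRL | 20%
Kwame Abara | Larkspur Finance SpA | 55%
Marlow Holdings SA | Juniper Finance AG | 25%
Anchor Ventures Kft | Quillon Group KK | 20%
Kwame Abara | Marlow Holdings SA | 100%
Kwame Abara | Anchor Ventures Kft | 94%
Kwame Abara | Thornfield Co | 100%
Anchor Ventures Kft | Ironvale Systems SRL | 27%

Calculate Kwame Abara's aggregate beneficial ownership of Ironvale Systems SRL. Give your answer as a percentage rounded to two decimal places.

80.38%

Kwame reaches Ironvale along 3 paths.
Direct stake: 35% = 35%.
Via Marlow: 100% × 20% = 20%.
Via Anchor: 94% × 27% = 25.38%.
Total: 35% + 20% + 25.38% = 80.38%.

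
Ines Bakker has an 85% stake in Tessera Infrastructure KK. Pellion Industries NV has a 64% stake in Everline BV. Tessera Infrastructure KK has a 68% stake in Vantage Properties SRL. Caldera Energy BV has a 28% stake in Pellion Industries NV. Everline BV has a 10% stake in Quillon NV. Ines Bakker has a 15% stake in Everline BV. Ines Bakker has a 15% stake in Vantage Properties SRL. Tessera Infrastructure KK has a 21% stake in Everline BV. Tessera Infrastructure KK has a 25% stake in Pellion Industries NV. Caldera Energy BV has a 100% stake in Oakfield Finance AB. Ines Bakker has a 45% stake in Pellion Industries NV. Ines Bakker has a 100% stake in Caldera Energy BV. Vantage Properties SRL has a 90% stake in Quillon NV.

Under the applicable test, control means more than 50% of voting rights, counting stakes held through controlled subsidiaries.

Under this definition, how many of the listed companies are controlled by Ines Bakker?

Ines holds 100% of Caldera, so Ines controls Caldera.
Ines holds 85% of Tessera, so Ines controls Tessera.
Caldera holds 100% of Oakfield, so Ines controls Oakfield.
Ines and Tessera and Caldera together hold 45% + 25% + 28% = 98% of Pellion, so Ines controls Pellion.
Ines and Tessera and Pellion together hold 15% + 21% + 64% = 100% of Everline, so Ines controls Everline.
Tessera and Ines together hold 68% + 15% = 83% of Vantage, so Ines controls Vantage.
Everline and Vantage together hold 10% + 90% = 100% of Quillon, so Ines controls Quillon.
Ines controls 7 companies.

7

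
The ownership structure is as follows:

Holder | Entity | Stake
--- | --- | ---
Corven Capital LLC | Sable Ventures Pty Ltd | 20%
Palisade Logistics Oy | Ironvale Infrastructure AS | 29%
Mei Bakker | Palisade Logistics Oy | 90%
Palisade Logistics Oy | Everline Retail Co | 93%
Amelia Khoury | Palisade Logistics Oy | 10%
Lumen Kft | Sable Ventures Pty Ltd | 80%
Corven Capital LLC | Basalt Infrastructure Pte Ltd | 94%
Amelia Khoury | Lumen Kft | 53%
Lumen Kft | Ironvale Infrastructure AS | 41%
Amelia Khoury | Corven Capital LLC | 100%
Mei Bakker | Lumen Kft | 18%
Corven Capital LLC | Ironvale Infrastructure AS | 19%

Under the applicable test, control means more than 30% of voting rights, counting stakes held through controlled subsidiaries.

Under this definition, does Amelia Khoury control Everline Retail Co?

No

Amelia holds 53% of Lumen, so Amelia controls Lumen.
Amelia holds 100% of Corven, so Amelia controls Corven.
Lumen and Corven together hold 80% + 20% = 100% of Sable, so Amelia controls Sable.
Lumen and Corven together hold 41% + 19% = 60% of Ironvale, so Amelia controls Ironvale.
Corven holds 94% of Basalt, so Amelia controls Basalt.
Neither Amelia nor any entity Amelia controls holds any voting interest in Everline.
So Amelia does not control Everline.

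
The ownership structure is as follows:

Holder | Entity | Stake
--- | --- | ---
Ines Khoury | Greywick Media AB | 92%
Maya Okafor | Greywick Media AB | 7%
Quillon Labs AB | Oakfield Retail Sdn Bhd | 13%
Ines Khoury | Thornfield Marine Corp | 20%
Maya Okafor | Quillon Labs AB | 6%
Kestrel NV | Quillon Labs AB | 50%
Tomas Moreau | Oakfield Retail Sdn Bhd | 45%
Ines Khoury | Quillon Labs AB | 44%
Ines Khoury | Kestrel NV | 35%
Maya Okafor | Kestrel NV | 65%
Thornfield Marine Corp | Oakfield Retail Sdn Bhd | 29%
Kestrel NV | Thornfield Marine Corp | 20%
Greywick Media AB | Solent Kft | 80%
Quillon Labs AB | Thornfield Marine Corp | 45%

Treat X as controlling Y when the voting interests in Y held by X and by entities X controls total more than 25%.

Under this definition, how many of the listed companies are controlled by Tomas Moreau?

1

Tomas holds 45% of Oakfield, so Tomas controls Oakfield.
No other company's threshold is met.
Tomas controls 1 company.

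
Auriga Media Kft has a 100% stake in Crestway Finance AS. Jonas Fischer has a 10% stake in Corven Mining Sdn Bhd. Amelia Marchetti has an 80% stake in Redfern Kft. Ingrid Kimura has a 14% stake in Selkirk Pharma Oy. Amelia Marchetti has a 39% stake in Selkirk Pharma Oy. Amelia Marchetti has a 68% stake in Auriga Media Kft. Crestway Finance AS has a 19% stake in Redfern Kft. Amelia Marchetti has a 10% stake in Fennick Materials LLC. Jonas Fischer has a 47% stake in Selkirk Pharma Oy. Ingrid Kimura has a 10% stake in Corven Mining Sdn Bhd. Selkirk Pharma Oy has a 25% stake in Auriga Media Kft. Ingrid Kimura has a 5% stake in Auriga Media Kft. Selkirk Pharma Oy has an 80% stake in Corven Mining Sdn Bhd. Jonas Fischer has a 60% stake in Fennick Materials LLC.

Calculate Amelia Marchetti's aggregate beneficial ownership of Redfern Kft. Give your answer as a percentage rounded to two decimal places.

Amelia reaches Redfern along 3 paths.
Via Selkirk → Auriga → Crestway: 39% × 25% × 100% × 19% = 1.8525%.
Via Auriga → Crestway: 68% × 100% × 19% = 12.92%.
Direct stake: 80% = 80%.
Total: 1.8525% + 12.92% + 80% = 94.7725%.
Rounded: 94.77%.

94.77%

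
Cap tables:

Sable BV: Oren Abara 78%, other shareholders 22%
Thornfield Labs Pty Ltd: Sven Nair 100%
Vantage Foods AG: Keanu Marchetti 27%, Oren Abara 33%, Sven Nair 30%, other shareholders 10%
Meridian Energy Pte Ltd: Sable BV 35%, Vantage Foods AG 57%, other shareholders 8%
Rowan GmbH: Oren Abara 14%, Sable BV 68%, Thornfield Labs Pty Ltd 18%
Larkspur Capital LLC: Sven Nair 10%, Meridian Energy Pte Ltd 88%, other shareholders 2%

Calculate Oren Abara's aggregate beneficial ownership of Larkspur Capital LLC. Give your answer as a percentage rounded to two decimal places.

Oren reaches Larkspur along 2 paths.
Via Sable → Meridian: 78% × 35% × 88% = 24.024%.
Via Vantage → Meridian: 33% × 57% × 88% = 16.5528%.
Total: 24.024% + 16.5528% = 40.5768%.
Rounded: 40.58%.

40.58%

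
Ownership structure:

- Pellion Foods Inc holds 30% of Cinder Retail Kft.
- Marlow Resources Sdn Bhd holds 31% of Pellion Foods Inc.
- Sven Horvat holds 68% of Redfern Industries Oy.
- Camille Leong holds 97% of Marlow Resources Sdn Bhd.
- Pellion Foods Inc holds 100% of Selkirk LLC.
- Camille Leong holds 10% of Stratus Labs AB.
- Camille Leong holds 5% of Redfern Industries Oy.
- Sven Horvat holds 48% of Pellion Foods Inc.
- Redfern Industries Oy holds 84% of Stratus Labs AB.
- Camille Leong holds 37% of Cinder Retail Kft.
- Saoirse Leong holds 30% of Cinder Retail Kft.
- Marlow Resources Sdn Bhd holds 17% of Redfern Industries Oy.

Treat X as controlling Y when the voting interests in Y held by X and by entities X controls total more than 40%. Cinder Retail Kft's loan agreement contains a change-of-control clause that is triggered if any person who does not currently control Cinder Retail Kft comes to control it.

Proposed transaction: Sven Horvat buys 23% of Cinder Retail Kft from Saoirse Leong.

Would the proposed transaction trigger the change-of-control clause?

Yes

The purchase adds only to Sven's holdings (Saoirse's stake shrinks), so Sven is the only person who could newly come to control Cinder.
Sven holds 68% of Redfern, so Sven controls Redfern.
Sven holds 48% of Pellion, so Sven controls Pellion.
Pellion holds 100% of Selkirk, so Sven controls Selkirk.
Redfern holds 84% of Stratus, so Sven controls Stratus.
In Cinder, Sven's side holds only 30%, not > 40%.
So before the transaction, Sven does not control Cinder.
After the purchase, Sven holds 23% of Cinder directly, and Saoirse's stake falls to 7%.
Pellion and Sven together hold 30% + 23% = 53% of Cinder, so Sven controls Cinder.
Sven did not control Cinder before and does after, so the clause is triggered.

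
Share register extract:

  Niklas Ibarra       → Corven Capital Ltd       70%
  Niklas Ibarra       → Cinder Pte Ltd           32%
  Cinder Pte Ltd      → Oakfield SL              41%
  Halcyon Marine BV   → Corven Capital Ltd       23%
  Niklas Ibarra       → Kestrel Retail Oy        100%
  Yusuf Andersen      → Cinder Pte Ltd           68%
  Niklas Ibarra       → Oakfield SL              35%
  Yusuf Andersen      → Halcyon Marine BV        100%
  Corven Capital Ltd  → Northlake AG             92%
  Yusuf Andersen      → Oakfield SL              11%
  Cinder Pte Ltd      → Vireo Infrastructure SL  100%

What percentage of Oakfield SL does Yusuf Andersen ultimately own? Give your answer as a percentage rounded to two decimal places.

Yusuf reaches Oakfield along 2 paths.
Via Cinder: 68% × 41% = 27.88%.
Direct stake: 11% = 11%.
Total: 27.88% + 11% = 38.88%.

38.88%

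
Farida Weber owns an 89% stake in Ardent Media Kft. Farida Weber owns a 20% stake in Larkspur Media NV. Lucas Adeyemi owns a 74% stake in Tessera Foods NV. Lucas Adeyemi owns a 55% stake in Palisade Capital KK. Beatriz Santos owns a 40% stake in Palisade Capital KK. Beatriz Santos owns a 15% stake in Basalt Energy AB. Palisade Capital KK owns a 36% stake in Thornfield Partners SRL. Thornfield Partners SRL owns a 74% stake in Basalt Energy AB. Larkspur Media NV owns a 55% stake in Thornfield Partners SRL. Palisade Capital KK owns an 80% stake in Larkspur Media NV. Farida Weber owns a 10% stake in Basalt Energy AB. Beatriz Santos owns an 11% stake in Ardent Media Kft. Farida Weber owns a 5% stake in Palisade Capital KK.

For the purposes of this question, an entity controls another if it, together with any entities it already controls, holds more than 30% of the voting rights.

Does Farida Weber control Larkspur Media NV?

No

Farida holds 89% of Ardent, so Farida controls Ardent.
In Larkspur, Farida's side holds only 20%, not > 30%.
So Farida does not control Larkspur.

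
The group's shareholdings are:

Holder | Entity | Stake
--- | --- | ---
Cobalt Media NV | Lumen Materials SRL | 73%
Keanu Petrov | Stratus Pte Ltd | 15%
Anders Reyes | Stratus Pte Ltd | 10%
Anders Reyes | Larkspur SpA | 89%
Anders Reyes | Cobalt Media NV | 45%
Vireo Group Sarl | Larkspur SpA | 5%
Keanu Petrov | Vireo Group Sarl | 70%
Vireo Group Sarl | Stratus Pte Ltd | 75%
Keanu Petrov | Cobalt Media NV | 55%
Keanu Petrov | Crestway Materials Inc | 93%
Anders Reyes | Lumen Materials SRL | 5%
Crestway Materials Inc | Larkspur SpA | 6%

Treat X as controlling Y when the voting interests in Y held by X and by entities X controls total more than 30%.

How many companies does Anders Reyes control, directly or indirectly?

Anders holds 45% of Cobalt, so Anders controls Cobalt.
Cobalt and Anders together hold 73% + 5% = 78% of Lumen, so Anders controls Lumen.
Anders holds 89% of Larkspur, so Anders controls Larkspur.
No other company's threshold is met.
Anders controls 3 companies.

3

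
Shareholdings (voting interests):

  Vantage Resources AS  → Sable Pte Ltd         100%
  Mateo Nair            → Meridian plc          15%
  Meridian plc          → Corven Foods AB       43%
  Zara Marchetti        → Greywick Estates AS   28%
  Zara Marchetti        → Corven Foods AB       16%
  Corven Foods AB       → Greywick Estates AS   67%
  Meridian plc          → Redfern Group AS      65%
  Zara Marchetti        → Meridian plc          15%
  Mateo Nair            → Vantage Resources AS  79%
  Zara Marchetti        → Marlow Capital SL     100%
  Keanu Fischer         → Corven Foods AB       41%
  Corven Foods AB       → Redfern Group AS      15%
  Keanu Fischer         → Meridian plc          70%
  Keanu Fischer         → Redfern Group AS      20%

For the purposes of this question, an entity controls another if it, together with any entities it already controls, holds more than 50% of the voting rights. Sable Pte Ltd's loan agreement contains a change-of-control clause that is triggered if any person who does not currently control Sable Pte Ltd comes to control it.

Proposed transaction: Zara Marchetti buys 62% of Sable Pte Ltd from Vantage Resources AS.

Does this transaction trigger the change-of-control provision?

Yes

The purchase adds only to Zara's holdings (Vantage's stake shrinks), so Zara is the only person who could newly come to control Sable.
Zara holds 100% of Marlow, so Zara controls Marlow.
Neither Zara nor any entity Zara controls holds any voting interest in Sable.
So before the transaction, Zara does not control Sable.
After the purchase, Zara holds 62% of Sable directly, and Vantage's stake falls to 38%.
Zara holds 62% of Sable, so Zara controls Sable.
Zara did not control Sable before and does after, so the clause is triggered.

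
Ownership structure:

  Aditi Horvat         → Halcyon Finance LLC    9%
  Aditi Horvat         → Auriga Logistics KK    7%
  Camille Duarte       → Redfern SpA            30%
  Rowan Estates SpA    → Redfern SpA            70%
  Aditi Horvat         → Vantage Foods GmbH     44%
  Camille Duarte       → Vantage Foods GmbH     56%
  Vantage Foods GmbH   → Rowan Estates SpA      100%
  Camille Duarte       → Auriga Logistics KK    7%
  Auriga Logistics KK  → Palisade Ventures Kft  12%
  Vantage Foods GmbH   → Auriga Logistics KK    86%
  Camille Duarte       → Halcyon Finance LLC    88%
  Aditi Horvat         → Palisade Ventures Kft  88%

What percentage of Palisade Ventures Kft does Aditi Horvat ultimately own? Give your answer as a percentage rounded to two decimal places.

Aditi reaches Palisade along 3 paths.
Direct stake: 88% = 88%.
Via Auriga: 7% × 12% = 0.84%.
Via Vantage → Auriga: 44% × 86% × 12% = 4.5408%.
Total: 88% + 0.84% + 4.5408% = 93.3808%.
Rounded: 93.38%.

93.38%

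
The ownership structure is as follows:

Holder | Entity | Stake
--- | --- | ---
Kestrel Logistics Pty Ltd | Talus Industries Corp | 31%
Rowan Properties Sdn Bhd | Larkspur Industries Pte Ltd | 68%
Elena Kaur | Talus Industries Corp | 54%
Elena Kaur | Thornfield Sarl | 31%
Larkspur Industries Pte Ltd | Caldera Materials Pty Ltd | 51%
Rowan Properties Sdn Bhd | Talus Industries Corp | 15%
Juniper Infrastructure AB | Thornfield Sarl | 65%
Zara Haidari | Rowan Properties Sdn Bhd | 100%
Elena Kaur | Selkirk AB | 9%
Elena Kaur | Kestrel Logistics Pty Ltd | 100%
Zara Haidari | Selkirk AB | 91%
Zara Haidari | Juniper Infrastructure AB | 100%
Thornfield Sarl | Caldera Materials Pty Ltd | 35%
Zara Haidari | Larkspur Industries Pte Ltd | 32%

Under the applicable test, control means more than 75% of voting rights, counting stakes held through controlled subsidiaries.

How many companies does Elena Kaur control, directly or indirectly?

Elena holds 100% of Kestrel, so Elena controls Kestrel.
Kestrel and Elena together hold 31% + 54% = 85% of Talus, so Elena controls Talus.
No other company's threshold is met.
Elena controls 2 companies.

2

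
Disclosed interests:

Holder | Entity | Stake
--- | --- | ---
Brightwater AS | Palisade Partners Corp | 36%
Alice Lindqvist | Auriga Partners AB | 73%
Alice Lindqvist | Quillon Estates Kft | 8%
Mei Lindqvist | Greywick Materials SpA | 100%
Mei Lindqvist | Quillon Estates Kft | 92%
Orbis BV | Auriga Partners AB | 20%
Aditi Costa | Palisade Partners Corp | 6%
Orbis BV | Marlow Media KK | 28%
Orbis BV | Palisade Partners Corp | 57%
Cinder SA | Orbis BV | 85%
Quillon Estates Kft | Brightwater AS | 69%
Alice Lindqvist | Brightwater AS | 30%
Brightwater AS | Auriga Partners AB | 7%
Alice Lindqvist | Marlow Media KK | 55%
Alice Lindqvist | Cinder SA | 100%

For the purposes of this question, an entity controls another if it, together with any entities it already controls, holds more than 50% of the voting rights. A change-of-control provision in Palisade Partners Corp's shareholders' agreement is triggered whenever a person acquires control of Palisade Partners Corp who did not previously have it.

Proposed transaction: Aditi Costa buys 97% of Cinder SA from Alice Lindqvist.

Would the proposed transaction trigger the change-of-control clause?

The purchase adds only to Aditi's holdings (Alice's stake shrinks), so Aditi is the only person who could newly come to control Palisade.
Aditi's largest direct stake is 6% in Palisade, which does not meet the threshold, so Aditi controls no company.
In Palisade, Aditi's side holds only 6%, not > 50%.
So before the transaction, Aditi does not control Palisade.
After the purchase, Aditi holds 97% of Cinder directly, and Alice's stake falls to 3%.
Aditi holds 97% of Cinder, so Aditi controls Cinder.
Cinder holds 85% of Orbis, so Aditi controls Orbis.
Aditi and Orbis together hold 6% + 57% = 63% of Palisade, so Aditi controls Palisade.
Aditi did not control Palisade before and does after, so the clause is triggered.

Yes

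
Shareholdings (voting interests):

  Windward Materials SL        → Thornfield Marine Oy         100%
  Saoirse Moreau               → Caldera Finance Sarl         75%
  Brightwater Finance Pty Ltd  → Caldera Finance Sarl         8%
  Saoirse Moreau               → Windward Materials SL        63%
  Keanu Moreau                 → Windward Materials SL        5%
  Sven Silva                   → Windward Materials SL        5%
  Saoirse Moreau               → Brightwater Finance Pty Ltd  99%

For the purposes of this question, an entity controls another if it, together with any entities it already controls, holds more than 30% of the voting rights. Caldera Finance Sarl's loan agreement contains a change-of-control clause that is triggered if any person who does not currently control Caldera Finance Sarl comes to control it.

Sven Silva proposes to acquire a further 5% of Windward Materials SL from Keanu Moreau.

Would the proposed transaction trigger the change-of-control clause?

The purchase adds only to Sven's holdings (Keanu's stake shrinks), so Sven is the only person who could newly come to control Caldera.
Sven's largest direct stake is 5% in Windward, which does not meet the threshold, so Sven controls no company.
Neither Sven nor any entity Sven controls holds any voting interest in Caldera.
So before the transaction, Sven does not control Caldera.
After the purchase, Sven's direct stake in Windward rises to 5% + 5% = 10%, and Keanu's stake falls to 0%.
Sven's side now holds 10% of Windward, not > 30%, so Sven still does not control Windward.
After the transaction, neither Sven nor any entity Sven controls holds a voting interest in Caldera, so Sven still does not control it.
No new person acquires control, so the clause is not triggered.

No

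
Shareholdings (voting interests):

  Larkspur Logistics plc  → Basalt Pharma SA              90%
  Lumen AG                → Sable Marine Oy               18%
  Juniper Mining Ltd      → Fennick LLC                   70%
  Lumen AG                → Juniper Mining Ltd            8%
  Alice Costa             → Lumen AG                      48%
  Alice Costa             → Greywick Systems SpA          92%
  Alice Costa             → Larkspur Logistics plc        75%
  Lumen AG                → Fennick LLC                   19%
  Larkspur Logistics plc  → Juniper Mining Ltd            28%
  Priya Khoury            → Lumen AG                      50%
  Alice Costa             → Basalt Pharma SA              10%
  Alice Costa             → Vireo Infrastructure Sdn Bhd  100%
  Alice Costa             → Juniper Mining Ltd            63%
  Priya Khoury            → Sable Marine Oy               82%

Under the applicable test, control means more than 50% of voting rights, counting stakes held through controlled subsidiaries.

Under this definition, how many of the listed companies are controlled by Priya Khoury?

1

Priya holds 82% of Sable, so Priya controls Sable.
No other company's threshold is met.
Priya controls 1 company.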